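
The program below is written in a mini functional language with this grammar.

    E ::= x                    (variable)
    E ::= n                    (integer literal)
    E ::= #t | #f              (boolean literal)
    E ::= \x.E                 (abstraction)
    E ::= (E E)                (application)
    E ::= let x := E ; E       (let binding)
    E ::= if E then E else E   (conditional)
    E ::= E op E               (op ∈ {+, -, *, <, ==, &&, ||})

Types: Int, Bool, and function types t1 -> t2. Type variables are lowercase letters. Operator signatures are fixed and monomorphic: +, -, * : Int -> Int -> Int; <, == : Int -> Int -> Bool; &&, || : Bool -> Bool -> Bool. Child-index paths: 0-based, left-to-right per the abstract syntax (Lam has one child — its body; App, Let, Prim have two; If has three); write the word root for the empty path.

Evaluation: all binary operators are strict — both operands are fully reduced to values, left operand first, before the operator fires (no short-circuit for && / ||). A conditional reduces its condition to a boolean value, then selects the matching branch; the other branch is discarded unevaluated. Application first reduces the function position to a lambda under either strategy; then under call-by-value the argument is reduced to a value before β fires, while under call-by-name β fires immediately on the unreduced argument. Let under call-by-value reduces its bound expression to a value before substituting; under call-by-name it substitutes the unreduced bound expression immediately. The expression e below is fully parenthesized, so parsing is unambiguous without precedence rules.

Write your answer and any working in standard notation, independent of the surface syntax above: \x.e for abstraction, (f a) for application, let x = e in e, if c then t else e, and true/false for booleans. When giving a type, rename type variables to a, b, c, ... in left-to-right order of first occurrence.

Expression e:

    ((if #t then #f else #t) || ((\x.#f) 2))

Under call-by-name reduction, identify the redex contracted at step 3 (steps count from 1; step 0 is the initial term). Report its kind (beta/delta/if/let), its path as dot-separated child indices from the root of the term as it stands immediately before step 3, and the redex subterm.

Answer: delta at root : (false || false)

Trace:
step 0: ((if true then false else true) || ((\x.false) 2))
step 1: [if@0] (false || ((\x.false) 2))
step 2: [beta@1] (false || false)
step 3: [delta@root] false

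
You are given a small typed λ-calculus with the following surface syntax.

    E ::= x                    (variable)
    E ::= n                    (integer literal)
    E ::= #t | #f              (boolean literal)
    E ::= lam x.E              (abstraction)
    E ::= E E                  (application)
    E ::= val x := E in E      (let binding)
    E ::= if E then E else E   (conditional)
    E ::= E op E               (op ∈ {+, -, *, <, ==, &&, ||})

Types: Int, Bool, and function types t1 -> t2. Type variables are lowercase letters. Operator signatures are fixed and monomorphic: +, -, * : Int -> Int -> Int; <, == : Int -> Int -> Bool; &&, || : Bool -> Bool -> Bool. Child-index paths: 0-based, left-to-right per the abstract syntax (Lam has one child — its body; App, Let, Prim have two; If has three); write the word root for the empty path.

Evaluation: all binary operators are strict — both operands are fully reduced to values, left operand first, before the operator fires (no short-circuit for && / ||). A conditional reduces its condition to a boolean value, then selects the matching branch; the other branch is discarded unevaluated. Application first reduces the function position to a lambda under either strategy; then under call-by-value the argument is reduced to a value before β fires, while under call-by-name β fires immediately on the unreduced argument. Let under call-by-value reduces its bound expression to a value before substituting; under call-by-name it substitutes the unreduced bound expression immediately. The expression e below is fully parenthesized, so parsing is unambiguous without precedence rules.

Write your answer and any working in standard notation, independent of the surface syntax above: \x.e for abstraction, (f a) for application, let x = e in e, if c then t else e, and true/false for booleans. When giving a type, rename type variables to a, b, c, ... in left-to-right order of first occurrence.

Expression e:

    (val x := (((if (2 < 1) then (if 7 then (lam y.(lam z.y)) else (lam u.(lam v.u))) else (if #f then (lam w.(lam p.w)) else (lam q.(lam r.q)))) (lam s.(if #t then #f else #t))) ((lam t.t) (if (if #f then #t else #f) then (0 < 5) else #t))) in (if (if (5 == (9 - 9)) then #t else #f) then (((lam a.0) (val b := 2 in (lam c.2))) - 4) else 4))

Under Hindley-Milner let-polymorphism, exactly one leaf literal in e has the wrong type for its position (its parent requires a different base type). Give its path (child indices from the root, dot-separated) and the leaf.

Derivation:
  unify Int ~ Int
  unify Int ~ Int
  unify Bool ~ Bool
  unify Int ~ Bool
  FAIL: mismatch Int ~ Bool

Answer: 0.0.0.1.0 : 7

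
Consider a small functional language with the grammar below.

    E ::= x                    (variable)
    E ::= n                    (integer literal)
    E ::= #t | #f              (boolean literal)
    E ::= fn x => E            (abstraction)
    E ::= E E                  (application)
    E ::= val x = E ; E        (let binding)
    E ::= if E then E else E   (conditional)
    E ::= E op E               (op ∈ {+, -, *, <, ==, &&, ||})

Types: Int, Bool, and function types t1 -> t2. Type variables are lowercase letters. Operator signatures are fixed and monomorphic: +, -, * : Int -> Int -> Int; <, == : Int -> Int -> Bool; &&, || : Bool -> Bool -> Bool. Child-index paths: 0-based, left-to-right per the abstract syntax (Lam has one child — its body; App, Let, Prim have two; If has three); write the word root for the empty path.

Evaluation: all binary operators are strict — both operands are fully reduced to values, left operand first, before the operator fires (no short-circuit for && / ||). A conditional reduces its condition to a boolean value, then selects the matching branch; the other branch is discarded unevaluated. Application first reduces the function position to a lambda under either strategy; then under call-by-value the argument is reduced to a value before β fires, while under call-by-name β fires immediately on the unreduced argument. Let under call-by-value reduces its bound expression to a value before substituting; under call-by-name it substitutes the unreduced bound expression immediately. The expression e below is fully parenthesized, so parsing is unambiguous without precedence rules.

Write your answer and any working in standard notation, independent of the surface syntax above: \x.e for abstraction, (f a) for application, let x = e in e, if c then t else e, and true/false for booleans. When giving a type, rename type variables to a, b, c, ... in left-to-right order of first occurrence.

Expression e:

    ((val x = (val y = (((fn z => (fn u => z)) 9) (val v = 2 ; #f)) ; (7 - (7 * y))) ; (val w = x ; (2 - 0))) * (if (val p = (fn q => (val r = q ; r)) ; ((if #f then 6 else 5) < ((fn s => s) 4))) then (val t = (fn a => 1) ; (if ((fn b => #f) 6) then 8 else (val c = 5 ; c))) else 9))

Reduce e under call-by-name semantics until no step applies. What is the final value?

Trace:
step 0: ((let x = (let y = (((\z.(\u.z)) 9) (let v = 2 in false)) in (7 - (7 * y))) in (let w = x in (2 - 0))) * (if (let p = (\q.(let r = q in r)) in ((if false then 6 else 5) < ((\s.s) 4))) then (let t = (\a.1) in (if ((\b.false) 6) then 8 else (let c = 5 in c))) else 9))
step 1: [let@0] ((let w = (let y = (((\z.(\u.z)) 9) (let v = 2 in false)) in (7 - (7 * y))) in (2 - 0)) * (if (let p = (\q.(let r = q in r)) in ((if false then 6 else 5) < ((\s.s) 4))) then (let t = (\a.1) in (if ((\b.false) 6) then 8 else (let c = 5 in c))) else 9))
step 2: [let@0] ((2 - 0) * (if (let p = (\q.(let r = q in r)) in ((if false then 6 else 5) < ((\s.s) 4))) then (let t = (\a.1) in (if ((\b.false) 6) then 8 else (let c = 5 in c))) else 9))
step 3: [delta@0] (2 * (if (let p = (\q.(let r = q in r)) in ((if false then 6 else 5) < ((\s.s) 4))) then (let t = (\a.1) in (if ((\b.false) 6) then 8 else (let c = 5 in c))) else 9))
step 4: [let@1.0] (2 * (if ((if false then 6 else 5) < ((\s.s) 4)) then (let t = (\a.1) in (if ((\b.false) 6) then 8 else (let c = 5 in c))) else 9))
step 5: [if@1.0.0] (2 * (if (5 < ((\s.s) 4)) then (let t = (\a.1) in (if ((\b.false) 6) then 8 else (let c = 5 in c))) else 9))
step 6: [beta@1.0.1] (2 * (if (5 < 4) then (let t = (\a.1) in (if ((\b.false) 6) then 8 else (let c = 5 in c))) else 9))
step 7: [delta@1.0] (2 * (if false then (let t = (\a.1) in (if ((\b.false) 6) then 8 else (let c = 5 in c))) else 9))
step 8: [if@1] (2 * 9)
step 9: [delta@root] 18

Answer: 18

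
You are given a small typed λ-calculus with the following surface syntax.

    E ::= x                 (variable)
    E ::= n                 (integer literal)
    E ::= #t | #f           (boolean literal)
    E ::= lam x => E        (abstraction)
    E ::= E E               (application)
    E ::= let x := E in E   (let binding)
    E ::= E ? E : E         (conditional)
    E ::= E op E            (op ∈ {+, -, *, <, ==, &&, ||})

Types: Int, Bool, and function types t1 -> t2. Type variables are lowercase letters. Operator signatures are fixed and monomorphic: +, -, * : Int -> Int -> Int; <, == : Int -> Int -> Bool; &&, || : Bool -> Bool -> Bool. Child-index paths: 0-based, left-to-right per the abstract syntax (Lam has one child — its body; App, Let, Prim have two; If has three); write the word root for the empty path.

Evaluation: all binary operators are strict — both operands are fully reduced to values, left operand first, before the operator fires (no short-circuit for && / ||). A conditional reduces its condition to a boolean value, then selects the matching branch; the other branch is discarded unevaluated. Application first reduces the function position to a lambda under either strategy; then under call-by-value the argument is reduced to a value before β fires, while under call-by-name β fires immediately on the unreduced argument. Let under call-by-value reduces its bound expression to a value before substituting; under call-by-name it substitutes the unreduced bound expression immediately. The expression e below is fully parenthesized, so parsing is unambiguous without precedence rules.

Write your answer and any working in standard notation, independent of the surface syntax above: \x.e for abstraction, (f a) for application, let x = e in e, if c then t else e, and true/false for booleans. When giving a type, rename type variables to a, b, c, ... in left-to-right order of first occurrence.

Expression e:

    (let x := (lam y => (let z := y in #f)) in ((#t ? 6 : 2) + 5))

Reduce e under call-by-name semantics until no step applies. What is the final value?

Trace:
step 0: (let x = (\y.(let z = y in false)) in ((if true then 6 else 2) + 5))
step 1: [let@root] ((if true then 6 else 2) + 5)
step 2: [if@0] (6 + 5)
step 3: [delta@root] 11

Answer: 11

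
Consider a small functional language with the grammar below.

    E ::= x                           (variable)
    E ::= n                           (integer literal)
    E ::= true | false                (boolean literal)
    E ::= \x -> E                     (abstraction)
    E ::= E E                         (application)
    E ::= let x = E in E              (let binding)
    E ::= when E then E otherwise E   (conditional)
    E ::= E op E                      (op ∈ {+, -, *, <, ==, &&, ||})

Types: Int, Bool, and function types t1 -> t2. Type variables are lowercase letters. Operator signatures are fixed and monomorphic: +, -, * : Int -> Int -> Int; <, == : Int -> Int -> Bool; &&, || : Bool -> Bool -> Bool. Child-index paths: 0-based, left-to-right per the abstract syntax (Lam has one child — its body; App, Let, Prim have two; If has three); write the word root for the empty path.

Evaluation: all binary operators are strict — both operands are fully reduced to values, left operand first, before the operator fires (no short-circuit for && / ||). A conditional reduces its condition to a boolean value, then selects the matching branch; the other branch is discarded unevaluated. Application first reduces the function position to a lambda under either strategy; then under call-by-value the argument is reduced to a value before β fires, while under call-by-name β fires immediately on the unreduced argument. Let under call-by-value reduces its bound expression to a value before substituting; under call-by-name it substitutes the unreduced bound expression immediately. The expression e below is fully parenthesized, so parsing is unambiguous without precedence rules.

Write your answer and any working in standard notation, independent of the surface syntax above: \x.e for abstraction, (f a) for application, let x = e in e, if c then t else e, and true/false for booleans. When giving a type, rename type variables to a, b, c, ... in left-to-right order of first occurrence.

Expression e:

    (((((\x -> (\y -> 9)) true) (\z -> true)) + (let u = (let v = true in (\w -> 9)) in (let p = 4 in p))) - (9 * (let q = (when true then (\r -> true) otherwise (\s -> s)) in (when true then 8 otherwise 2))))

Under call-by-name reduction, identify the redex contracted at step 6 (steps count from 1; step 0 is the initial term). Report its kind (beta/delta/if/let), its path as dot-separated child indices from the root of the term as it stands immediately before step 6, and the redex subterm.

Answer: let at 1.1 : (let q = (if true then (\r.true) else (\s.s)) in (if true then 8 else 2))

Trace:
step 0: (((((\x.(\y.9)) true) (\z.true)) + (let u = (let v = true in (\w.9)) in (let p = 4 in p))) - (9 * (let q = (if true then (\r.true) else (\s.s)) in (if true then 8 else 2))))
step 1: [beta@0.0.0] ((((\y.9) (\z.true)) + (let u = (let v = true in (\w.9)) in (let p = 4 in p))) - (9 * (let q = (if true then (\r.true) else (\s.s)) in (if true then 8 else 2))))
step 2: [beta@0.0] ((9 + (let u = (let v = true in (\w.9)) in (let p = 4 in p))) - (9 * (let q = (if true then (\r.true) else (\s.s)) in (if true then 8 else 2))))
step 3: [let@0.1] ((9 + (let p = 4 in p)) - (9 * (let q = (if true then (\r.true) else (\s.s)) in (if true then 8 else 2))))
step 4: [let@0.1] ((9 + 4) - (9 * (let q = (if true then (\r.true) else (\s.s)) in (if true then 8 else 2))))
step 5: [delta@0] (13 - (9 * (let q = (if true then (\r.true) else (\s.s)) in (if true then 8 else 2))))
step 6: [let@1.1] (13 - (9 * (if true then 8 else 2)))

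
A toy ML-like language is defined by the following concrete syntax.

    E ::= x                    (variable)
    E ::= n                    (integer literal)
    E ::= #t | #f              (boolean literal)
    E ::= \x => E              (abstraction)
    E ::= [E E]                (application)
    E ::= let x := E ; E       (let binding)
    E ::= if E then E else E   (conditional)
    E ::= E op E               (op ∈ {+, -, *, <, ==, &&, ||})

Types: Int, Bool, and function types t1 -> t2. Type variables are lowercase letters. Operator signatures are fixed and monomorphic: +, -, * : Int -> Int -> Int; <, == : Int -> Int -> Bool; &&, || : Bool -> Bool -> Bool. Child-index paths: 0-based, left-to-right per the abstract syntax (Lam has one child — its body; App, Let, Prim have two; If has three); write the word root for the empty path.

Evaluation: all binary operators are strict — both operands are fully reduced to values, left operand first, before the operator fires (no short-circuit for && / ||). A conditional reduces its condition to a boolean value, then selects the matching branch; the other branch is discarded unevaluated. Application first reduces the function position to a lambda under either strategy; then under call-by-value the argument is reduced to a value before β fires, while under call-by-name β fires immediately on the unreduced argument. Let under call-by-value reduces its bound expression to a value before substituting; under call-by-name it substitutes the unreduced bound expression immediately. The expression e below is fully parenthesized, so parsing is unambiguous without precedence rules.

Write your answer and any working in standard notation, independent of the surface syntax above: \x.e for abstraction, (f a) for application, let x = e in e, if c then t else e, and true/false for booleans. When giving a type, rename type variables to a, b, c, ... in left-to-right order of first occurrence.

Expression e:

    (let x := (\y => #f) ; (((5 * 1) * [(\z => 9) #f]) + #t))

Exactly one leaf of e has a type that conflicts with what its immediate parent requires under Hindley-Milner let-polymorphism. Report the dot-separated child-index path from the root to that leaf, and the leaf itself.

Answer: 1.1 : true

Derivation:
\y._ : a -> Bool
let x : forall. a -> Bool
  unify Int ~ Int
  unify Int ~ Int
  unify Int ~ Int
\z._ : b -> Int
  unify b -> Int ~ Bool -> c
  unify b ~ Bool
  unify Int ~ c
_ _ : Int
  unify Int ~ Int
  unify Int ~ Int
  unify Bool ~ Int
  FAIL: mismatch Bool ~ Int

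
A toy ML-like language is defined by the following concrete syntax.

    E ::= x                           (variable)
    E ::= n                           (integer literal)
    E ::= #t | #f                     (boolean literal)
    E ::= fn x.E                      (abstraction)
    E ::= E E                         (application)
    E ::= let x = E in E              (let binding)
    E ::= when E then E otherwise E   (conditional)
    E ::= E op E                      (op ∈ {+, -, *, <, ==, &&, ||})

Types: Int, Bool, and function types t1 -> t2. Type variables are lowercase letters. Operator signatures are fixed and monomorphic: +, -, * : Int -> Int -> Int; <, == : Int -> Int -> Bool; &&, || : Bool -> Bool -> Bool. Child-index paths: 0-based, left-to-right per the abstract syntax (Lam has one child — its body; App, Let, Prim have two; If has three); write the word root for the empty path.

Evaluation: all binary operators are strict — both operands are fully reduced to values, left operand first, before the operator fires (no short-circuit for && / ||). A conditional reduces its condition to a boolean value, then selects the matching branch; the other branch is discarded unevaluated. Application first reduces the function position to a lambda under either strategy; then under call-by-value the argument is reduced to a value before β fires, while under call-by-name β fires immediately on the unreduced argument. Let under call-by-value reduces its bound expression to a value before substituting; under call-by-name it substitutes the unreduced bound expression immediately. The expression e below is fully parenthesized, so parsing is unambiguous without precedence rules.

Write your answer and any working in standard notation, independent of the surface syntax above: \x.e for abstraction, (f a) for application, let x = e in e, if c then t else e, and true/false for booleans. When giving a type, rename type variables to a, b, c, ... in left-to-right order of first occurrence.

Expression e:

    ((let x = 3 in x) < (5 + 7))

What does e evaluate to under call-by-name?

Working:
step 0: ((let x = 3 in x) < (5 + 7))
step 1: [let@0] (3 < (5 + 7))
step 2: [delta@1] (3 < 12)
step 3: [delta@root] true

Answer: true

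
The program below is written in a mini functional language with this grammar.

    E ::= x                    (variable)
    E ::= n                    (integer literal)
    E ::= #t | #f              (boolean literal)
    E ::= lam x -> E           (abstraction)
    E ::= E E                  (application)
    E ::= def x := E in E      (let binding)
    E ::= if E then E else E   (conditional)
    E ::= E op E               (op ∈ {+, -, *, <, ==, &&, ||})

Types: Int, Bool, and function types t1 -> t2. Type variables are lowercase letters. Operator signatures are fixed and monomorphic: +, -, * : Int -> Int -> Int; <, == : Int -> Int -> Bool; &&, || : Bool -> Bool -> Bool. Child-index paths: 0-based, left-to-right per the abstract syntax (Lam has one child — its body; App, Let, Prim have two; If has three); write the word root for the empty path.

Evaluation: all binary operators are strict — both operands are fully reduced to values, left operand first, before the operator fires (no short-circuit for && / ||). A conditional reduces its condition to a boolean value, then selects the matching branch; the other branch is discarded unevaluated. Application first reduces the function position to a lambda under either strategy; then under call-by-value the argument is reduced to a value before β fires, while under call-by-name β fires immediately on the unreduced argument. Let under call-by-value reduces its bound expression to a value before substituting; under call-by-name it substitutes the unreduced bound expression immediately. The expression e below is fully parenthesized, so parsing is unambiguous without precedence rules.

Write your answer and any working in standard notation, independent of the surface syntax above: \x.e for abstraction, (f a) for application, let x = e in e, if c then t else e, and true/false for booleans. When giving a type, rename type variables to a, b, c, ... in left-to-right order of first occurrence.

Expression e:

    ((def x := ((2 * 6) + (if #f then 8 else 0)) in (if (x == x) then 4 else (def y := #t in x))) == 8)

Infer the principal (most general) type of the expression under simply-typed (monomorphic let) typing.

Derivation:
  unify Int ~ Int
  unify Int ~ Int
  unify Int ~ Int
  unify Bool ~ Bool
  unify Int ~ Int
  unify Int ~ Int
let x : Int
x : Int
  unify Int ~ Int
x : Int
  unify Int ~ Int
  unify Bool ~ Bool
let y : Bool
x : Int
  unify Int ~ Int
  unify Int ~ Int
  unify Int ~ Int

Answer: Bool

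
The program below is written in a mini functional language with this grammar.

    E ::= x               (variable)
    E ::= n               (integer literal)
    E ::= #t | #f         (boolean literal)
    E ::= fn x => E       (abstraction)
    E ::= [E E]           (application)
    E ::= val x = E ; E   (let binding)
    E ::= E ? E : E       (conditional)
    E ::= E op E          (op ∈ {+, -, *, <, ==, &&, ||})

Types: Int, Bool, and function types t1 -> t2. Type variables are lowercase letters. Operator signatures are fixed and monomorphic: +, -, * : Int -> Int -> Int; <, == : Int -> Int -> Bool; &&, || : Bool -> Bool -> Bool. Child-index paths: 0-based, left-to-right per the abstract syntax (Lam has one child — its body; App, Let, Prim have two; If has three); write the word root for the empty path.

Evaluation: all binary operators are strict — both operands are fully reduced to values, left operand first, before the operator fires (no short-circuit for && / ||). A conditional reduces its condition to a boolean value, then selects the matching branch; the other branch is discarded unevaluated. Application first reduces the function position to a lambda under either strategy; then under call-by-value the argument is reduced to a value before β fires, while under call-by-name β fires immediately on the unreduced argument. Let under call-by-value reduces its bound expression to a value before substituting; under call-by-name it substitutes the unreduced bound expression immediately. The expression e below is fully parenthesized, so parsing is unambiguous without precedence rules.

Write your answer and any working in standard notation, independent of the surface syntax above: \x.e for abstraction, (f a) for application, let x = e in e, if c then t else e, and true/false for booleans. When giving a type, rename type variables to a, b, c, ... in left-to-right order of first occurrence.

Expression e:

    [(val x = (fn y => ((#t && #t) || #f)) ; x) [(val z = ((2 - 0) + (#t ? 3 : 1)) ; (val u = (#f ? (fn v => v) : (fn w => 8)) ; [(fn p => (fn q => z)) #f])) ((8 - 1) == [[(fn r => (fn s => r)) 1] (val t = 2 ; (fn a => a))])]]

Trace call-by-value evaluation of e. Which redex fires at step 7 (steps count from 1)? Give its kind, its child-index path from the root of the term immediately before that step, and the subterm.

Working:
step 0: ((let x = (\y.((true && true) || false)) in x) ((let z = ((2 - 0) + (if true then 3 else 1)) in (let u = (if false then (\v.v) else (\w.8)) in ((\p.(\q.z)) false))) ((8 - 1) == (((\r.(\s.r)) 1) (let t = 2 in (\a.a))))))
step 1: [let@0] ((\y.((true && true) || false)) ((let z = ((2 - 0) + (if true then 3 else 1)) in (let u = (if false then (\v.v) else (\w.8)) in ((\p.(\q.z)) false))) ((8 - 1) == (((\r.(\s.r)) 1) (let t = 2 in (\a.a))))))
step 2: [delta@1.0.0.0] ((\y.((true && true) || false)) ((let z = (2 + (if true then 3 else 1)) in (let u = (if false then (\v.v) else (\w.8)) in ((\p.(\q.z)) false))) ((8 - 1) == (((\r.(\s.r)) 1) (let t = 2 in (\a.a))))))
step 3: [if@1.0.0.1] ((\y.((true && true) || false)) ((let z = (2 + 3) in (let u = (if false then (\v.v) else (\w.8)) in ((\p.(\q.z)) false))) ((8 - 1) == (((\r.(\s.r)) 1) (let t = 2 in (\a.a))))))
step 4: [delta@1.0.0] ((\y.((true && true) || false)) ((let z = 5 in (let u = (if false then (\v.v) else (\w.8)) in ((\p.(\q.z)) false))) ((8 - 1) == (((\r.(\s.r)) 1) (let t = 2 in (\a.a))))))
step 5: [let@1.0] ((\y.((true && true) || false)) ((let u = (if false then (\v.v) else (\w.8)) in ((\p.(\q.5)) false)) ((8 - 1) == (((\r.(\s.r)) 1) (let t = 2 in (\a.a))))))
step 6: [if@1.0.0] ((\y.((true && true) || false)) ((let u = (\w.8) in ((\p.(\q.5)) false)) ((8 - 1) == (((\r.(\s.r)) 1) (let t = 2 in (\a.a))))))
step 7: [let@1.0] ((\y.((true && true) || false)) (((\p.(\q.5)) false) ((8 - 1) == (((\r.(\s.r)) 1) (let t = 2 in (\a.a))))))

Answer: let at 1.0 : (let u = (\w.8) in ((\p.(\q.5)) false))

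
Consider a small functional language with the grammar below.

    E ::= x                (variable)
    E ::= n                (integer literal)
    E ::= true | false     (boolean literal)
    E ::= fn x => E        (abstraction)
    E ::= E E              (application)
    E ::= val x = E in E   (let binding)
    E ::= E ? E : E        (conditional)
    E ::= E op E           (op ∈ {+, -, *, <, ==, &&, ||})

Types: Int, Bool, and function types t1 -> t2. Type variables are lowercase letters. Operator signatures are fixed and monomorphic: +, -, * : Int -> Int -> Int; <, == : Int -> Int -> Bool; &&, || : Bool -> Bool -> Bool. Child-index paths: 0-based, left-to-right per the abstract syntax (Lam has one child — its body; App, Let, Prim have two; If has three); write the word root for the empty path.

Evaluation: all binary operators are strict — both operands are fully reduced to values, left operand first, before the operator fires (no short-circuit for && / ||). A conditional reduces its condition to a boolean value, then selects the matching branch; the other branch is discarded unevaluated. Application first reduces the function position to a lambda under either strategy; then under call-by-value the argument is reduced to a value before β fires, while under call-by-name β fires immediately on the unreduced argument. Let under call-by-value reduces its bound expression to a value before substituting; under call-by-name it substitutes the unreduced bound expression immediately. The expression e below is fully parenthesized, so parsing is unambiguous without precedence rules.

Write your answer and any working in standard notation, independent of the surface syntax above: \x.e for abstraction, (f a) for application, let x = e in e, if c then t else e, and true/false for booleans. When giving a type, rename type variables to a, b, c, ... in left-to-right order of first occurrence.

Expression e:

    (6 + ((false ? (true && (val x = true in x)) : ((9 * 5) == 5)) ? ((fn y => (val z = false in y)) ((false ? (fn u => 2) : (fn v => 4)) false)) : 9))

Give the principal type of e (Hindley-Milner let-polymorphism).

Trace:
  unify Int ~ Int
  unify Bool ~ Bool
  unify Bool ~ Bool
let x : Bool
x : Bool
  unify Bool ~ Bool
  unify Int ~ Int
  unify Int ~ Int
  unify Int ~ Int
  unify Int ~ Int
  unify Bool ~ Bool
  unify Bool ~ Bool
let z : Bool
y : a
\y._ : a -> a
  unify Bool ~ Bool
\u._ : b -> Int
\v._ : c -> Int
  unify b -> Int ~ c -> Int
  unify b ~ c
  unify Int ~ Int
  unify c -> Int ~ Bool -> d
  unify c ~ Bool
  unify Int ~ d
_ _ : Int
  unify a -> a ~ Int -> e
  unify a ~ Int
  unify Int ~ e
_ _ : Int
  unify Int ~ Int
  unify Int ~ Int

Answer: Int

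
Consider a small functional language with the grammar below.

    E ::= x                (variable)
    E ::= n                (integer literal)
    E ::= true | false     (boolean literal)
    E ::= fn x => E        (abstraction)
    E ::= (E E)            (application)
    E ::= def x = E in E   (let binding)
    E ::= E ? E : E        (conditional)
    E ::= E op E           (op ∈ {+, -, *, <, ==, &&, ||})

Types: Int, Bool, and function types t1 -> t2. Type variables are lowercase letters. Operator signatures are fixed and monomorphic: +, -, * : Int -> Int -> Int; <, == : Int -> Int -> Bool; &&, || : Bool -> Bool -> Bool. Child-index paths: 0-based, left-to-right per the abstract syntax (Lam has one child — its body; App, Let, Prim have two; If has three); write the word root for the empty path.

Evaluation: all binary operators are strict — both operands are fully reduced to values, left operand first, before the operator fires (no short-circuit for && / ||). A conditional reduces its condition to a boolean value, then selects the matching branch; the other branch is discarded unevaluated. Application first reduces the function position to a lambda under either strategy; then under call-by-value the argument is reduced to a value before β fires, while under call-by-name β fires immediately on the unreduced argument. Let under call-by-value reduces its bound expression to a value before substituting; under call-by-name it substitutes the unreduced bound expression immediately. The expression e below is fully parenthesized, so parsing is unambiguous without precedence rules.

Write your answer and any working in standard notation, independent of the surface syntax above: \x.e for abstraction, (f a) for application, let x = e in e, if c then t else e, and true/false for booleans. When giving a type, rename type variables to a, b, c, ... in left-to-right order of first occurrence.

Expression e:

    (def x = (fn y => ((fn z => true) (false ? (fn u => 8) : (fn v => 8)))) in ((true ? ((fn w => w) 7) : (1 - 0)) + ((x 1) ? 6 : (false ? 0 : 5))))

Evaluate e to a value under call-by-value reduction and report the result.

Answer: 13

Derivation:
step 0: (let x = (\y.((\z.true) (if false then (\u.8) else (\v.8)))) in ((if true then ((\w.w) 7) else (1 - 0)) + (if (x 1) then 6 else (if false then 0 else 5))))
step 1: [let@root] ((if true then ((\w.w) 7) else (1 - 0)) + (if ((\y.((\z.true) (if false then (\u.8) else (\v.8)))) 1) then 6 else (if false then 0 else 5)))
step 2: [if@0] (((\w.w) 7) + (if ((\y.((\z.true) (if false then (\u.8) else (\v.8)))) 1) then 6 else (if false then 0 else 5)))
step 3: [beta@0] (7 + (if ((\y.((\z.true) (if false then (\u.8) else (\v.8)))) 1) then 6 else (if false then 0 else 5)))
step 4: [beta@1.0] (7 + (if ((\z.true) (if false then (\u.8) else (\v.8))) then 6 else (if false then 0 else 5)))
step 5: [if@1.0.1] (7 + (if ((\z.true) (\v.8)) then 6 else (if false then 0 else 5)))
step 6: [beta@1.0] (7 + (if true then 6 else (if false then 0 else 5)))
step 7: [if@1] (7 + 6)
step 8: [delta@root] 13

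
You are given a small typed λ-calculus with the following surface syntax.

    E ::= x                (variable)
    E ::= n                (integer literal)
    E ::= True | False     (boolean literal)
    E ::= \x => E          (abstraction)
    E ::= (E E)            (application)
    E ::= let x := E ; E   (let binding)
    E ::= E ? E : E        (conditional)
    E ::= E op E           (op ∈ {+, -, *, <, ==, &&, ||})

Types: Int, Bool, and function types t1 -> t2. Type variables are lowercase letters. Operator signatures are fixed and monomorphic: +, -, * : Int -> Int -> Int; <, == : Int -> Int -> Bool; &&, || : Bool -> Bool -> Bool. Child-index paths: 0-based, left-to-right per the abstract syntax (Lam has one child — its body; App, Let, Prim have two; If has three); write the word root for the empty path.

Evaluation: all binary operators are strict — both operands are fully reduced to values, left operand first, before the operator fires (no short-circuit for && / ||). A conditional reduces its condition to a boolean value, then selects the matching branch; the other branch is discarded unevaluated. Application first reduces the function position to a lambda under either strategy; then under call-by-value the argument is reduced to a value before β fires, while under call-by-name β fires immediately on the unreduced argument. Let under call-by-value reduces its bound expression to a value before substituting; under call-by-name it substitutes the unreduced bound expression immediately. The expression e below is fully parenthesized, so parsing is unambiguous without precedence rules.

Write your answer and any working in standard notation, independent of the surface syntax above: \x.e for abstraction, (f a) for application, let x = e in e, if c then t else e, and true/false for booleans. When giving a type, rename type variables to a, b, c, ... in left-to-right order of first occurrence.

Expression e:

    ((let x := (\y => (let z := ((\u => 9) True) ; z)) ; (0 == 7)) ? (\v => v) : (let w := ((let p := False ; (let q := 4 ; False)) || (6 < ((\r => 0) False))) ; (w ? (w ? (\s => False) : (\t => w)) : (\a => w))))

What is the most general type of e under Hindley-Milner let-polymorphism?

Answer: Bool -> Bool

Working:
\u._ : b -> Int
  unify b -> Int ~ Bool -> c
  unify b ~ Bool
  unify Int ~ c
_ _ : Int
let z : Int
z : Int
\y._ : a -> Int
let x : forall. a -> Int
  unify Int ~ Int
  unify Int ~ Int
  unify Bool ~ Bool
v : d
\v._ : d -> d
let p : Bool
let q : Int
  unify Bool ~ Bool
  unify Int ~ Int
\r._ : e -> Int
  unify e -> Int ~ Bool -> f
  unify e ~ Bool
  unify Int ~ f
_ _ : Int
  unify Int ~ Int
  unify Bool ~ Bool
let w : Bool
w : Bool
  unify Bool ~ Bool
w : Bool
  unify Bool ~ Bool
\s._ : g -> Bool
w : Bool
\t._ : h -> Bool
  unify g -> Bool ~ h -> Bool
  unify g ~ h
  unify Bool ~ Bool
w : Bool
\a._ : i -> Bool
  unify h -> Bool ~ i -> Bool
  unify h ~ i
  unify Bool ~ Bool
  unify d -> d ~ i -> Bool
  unify d ~ i
  unify i ~ Bool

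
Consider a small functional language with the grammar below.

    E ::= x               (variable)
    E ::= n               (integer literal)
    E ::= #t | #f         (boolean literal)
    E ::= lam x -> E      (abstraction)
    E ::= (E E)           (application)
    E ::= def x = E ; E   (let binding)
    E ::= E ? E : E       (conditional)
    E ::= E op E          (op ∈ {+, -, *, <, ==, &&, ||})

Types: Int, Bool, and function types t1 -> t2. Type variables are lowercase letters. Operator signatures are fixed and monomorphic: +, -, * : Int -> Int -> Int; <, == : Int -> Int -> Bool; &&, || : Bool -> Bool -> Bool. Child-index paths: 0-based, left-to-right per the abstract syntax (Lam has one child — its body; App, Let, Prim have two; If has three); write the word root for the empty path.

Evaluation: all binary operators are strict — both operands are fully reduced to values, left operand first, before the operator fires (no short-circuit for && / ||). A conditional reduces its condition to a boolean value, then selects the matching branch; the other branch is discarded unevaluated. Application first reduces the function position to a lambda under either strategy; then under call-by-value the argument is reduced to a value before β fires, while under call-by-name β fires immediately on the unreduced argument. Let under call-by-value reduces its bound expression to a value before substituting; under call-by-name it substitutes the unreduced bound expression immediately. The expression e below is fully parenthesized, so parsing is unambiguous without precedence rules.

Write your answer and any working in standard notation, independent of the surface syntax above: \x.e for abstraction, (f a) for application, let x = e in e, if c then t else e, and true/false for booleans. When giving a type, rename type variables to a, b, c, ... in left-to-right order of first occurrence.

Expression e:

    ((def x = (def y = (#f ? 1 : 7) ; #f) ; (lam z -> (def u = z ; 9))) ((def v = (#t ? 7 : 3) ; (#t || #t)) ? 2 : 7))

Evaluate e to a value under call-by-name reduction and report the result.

Answer: 9

Trace:
step 0: ((let x = (let y = (if false then 1 else 7) in false) in (\z.(let u = z in 9))) (if (let v = (if true then 7 else 3) in (true || true)) then 2 else 7))
step 1: [let@0] ((\z.(let u = z in 9)) (if (let v = (if true then 7 else 3) in (true || true)) then 2 else 7))
step 2: [beta@root] (let u = (if (let v = (if true then 7 else 3) in (true || true)) then 2 else 7) in 9)
step 3: [let@root] 9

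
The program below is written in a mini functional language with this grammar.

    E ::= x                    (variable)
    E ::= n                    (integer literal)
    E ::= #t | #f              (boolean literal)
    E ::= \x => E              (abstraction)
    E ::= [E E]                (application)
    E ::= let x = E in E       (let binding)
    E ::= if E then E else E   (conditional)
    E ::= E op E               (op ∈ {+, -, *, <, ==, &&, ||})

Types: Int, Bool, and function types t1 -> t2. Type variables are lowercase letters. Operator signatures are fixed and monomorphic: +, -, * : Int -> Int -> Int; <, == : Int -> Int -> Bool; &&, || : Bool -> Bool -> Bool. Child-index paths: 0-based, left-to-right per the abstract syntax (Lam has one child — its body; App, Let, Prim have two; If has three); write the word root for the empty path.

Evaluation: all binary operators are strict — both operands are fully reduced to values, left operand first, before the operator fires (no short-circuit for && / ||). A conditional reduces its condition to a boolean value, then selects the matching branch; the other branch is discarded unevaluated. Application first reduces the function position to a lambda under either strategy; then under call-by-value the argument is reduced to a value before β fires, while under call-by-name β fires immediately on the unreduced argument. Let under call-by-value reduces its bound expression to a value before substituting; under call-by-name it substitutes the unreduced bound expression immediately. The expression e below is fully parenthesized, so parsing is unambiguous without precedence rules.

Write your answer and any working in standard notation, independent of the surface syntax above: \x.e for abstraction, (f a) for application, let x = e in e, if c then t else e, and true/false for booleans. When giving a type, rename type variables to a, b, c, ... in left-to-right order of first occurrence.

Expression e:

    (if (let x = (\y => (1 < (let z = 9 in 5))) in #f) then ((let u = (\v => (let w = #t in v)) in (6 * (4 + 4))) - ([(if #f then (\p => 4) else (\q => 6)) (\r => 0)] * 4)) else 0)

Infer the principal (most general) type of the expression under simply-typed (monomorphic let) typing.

Answer: Int

Trace:
  unify Int ~ Int
let z : Int
  unify Int ~ Int
\y._ : a -> Bool
let x : a -> Bool
  unify Bool ~ Bool
let w : Bool
v : b
\v._ : b -> b
let u : b -> b
  unify Int ~ Int
  unify Int ~ Int
  unify Int ~ Int
  unify Int ~ Int
  unify Int ~ Int
  unify Bool ~ Bool
\p._ : c -> Int
\q._ : d -> Int
  unify c -> Int ~ d -> Int
  unify c ~ d
  unify Int ~ Int
\r._ : e -> Int
  unify d -> Int ~ (e -> Int) -> f
  unify d ~ e -> Int
  unify Int ~ f
_ _ : Int
  unify Int ~ Int
  unify Int ~ Int
  unify Int ~ Int
  unify Int ~ Int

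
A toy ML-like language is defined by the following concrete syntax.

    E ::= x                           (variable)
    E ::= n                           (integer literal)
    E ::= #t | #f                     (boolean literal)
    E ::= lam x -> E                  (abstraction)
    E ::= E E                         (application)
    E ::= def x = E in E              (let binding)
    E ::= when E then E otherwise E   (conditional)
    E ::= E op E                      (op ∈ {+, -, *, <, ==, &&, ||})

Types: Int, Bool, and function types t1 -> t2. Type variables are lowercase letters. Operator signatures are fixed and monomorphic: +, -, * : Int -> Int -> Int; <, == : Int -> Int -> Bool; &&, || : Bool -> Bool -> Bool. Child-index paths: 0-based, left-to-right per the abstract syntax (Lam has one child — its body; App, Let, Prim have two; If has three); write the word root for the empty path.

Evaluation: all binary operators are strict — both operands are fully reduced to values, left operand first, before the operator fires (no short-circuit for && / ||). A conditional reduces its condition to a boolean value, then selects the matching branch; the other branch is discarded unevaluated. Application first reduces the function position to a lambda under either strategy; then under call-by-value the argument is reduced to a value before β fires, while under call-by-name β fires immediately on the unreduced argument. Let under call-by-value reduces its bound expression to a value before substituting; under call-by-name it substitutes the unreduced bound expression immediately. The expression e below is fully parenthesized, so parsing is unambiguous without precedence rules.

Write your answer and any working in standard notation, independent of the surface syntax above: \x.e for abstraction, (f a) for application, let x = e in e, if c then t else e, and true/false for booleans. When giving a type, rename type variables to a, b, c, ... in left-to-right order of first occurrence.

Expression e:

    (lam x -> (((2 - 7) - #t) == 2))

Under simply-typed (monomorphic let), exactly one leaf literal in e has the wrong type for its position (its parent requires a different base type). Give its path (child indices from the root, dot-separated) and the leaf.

Answer: 0.0.1 : true

Trace:
  unify Int ~ Int
  unify Int ~ Int
  unify Int ~ Int
  unify Bool ~ Int
  FAIL: mismatch Bool ~ Int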